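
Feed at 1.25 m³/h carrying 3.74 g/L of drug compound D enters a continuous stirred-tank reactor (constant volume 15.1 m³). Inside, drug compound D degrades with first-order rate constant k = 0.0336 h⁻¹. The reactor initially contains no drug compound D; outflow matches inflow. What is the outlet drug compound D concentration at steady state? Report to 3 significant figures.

2.66 g/L

Accumulation = in − out − consumed: V dC/dt = Q C_in − Q C − k V C.
Steady state (dC/dt = 0): C_ss = Q C_in/(Q + kV) = C_in/(1 + kV/Q).
C_ss = 1.25·3.74/(1.25 + 0.0336·15.1) = 4.6750/1.7574 = 2.6602 g/L.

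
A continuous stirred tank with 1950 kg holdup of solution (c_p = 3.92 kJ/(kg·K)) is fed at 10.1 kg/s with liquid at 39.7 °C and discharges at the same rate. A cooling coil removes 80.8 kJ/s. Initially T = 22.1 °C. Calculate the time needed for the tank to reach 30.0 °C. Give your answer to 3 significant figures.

Heat balance on the well-mixed liquid: M c_p dT/dt = ṁ c_p (T_in − T) − 80.8.
τ = M/ṁ = 193.07 s; T_ss = T_in − Q̇/(ṁ c_p) = 37.659 °C.
T(t) = T_ss + (T₀ − T_ss) e^(−t/τ). Set T = 30.0:
e^(−t/τ) = (30.0 − 37.659)/(22.1 − 37.659) = 0.49226
t = −193.07 · ln(0.49226) = 136.84 s.

137 s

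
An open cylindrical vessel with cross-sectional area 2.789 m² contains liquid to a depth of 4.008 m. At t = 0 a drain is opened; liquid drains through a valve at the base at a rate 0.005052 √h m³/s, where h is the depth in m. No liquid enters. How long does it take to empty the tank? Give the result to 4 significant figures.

2210 s

With no inflow, A dh/dt = −0.005052 √h.
∫ h^(−1/2) dh = −(0.005052/A) ∫ dt, giving 2√h = 2√h₀ − (0.005052/A) t.
Set h = 0: 2√h₀ = (0.005052/A) t_empty ⇒ t_empty = 2A√h₀/0.005052.
t_empty = 2·2.789·√4.008/0.005052 = 5.57800·2.00200/0.005052 = 2210.44 s.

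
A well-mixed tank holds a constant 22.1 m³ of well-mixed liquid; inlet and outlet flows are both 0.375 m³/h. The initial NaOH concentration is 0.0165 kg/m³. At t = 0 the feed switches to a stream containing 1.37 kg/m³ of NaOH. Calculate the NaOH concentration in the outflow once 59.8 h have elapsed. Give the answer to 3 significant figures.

Accumulation = in − out for the solute gives V dC/dt = Q(C_in − C).
Time constant τ = V/Q = 22.1/0.375 = 58.933 h.
Integrating: C(t) = C_in + (C₀ − C_in) e^(−t/τ).
C(59.8) = 1.37 + (0.0165 − 1.37)·e^(−59.8/58.933) = 1.37 + (-1.3535)·0.36251 = 0.87934 kg/m³.

0.879 kg/m³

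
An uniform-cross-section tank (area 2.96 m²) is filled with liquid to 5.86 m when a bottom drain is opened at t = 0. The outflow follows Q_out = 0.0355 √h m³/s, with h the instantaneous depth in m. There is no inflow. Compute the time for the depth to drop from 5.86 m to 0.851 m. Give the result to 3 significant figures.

With no inflow, A dh/dt = −0.0355 √h.
Separate and integrate: 2(√h − √h₀) = −(0.0355/A) t.
t = 2A(√h₀ − √h)/0.0355 = 2·2.96·(√5.86 − √0.851)/0.0355
  = 5.9200 × (2.4207 − 0.92250) / 0.0355 = 249.85 s.

250 s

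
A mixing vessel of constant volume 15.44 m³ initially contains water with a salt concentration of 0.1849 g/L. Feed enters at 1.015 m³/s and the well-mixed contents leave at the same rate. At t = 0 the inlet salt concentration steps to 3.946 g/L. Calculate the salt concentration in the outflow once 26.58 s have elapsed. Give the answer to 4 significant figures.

3.291 g/L

Mass balance on the solute (V constant): V dC/dt = Q(C_in − C).
Time constant τ = V/Q = 15.44/1.015 = 15.2118 s.
Solution: C(t) = C_in + (C₀ − C_in) e^(−t/τ).
C(26.58) = 3.946 + (0.1849 − 3.946)·e^(−26.58/15.2118) = 3.946 + (-3.76110)·0.174239 = 3.29067 g/L.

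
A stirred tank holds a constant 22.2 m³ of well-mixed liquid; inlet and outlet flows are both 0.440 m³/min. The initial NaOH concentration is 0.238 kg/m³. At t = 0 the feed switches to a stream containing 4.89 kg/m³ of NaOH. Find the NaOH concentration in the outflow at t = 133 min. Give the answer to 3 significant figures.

4.56 kg/m³

Transient balance on the dissolved component: V dC/dt = Q(C_in − C).
Time constant τ = V/Q = 22.2/0.440 = 50.455 min.
C approaches C_in exponentially: C(t) = C_in + (C₀ − C_in) e^(−t/τ).
C(133) = 4.89 + (0.238 − 4.89)·e^(−133/50.455) = 4.89 + (-4.6520)·0.071645 = 4.5567 kg/m³.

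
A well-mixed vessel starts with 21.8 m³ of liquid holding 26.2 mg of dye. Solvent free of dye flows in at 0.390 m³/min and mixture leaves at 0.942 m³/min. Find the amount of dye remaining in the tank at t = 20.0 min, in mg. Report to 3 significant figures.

7.85 mg

Total volume: dV/dt = Q_in − Q_out = -0.55200 m³/min, so V(t) = 21.8 − 0.55200 t and V(20.0) = 10.760 m³.
No dye enters, so dm/dt = −Q_out · (m/V).
dm/m = −Q_out dt/(V₀ − 0.55200 t); integrating gives ln(m/m₀) = −(Q_out/(Q_in−Q_out)) ln(V/V₀).
m = m₀ (V₀/V)^(Q_out/(Q_in−Q_out)) = 26.2 × (21.8/10.760)^(-1.7065) = 7.8525 mg.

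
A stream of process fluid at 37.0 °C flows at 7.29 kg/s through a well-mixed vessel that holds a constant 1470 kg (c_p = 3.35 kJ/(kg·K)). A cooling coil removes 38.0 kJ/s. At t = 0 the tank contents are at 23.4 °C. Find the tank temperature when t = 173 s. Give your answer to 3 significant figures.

M c_p dT/dt = ṁ c_p (T_in − T) − Q̇.
Rearrange: dT/dt = (T_ss − T)/τ with τ = M/ṁ = 201.65 s and T_ss = T_in − Q̇/(ṁ c_p) = 35.444 °C.
Integrating: T(t) = T_ss + (T₀ − T_ss) e^(−t/τ).
T(173) = 35.444 + (-12.044)·e^(−173/201.65) = 35.444 + (-12.044)·0.42404 = 30.337 °C.

30.3 °C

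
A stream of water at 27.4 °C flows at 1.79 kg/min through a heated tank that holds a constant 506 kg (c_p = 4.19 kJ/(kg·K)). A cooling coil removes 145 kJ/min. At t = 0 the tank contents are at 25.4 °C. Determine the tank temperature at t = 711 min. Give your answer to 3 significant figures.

Energy balance: M c_p dT/dt = ṁ c_p (T_in − T) − 145.
Rearrange: dT/dt = (T_ss − T)/τ with τ = M/ṁ = 282.68 min and T_ss = T_in − Q̇/(ṁ c_p) = 8.0669 °C.
T approaches T_ss exponentially: T(t) = T_ss + (T₀ − T_ss) e^(−t/τ).
T(711) = 8.0669 + (17.333)·e^(−711/282.68) = 8.0669 + (17.333)·0.080847 = 9.4683 °C.

9.47 °C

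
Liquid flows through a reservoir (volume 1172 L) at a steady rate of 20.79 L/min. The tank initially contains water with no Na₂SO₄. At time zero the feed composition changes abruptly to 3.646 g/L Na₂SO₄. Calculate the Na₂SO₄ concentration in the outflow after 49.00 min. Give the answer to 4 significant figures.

2.117 g/L

Species balance on the tank: V dC/dt = Q(C_in − C).
Time constant τ = V/Q = 1172/20.79 = 56.3733 min.
This is linear first-order; C(t) = C_in + (C₀ − C_in) e^(−t/τ).
C(49.00) = 3.646 + (0 − 3.646)·e^(−49.00/56.3733) = 3.646 + (-3.64600)·0.419284 = 2.11729 g/L.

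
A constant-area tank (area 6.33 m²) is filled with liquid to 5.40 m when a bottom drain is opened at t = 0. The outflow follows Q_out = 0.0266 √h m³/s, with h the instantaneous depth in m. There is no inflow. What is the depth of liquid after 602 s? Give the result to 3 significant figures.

With no inflow, A dh/dt = −0.0266 √h.
This is separable: 2 d(√h)/dt = −0.0266/A, so √h = √h₀ − (0.0266/(2A)) t.
√h = √5.40 − 0.0266·602/(2·6.33) = 2.3238 − 1.2649 = 1.0589.
h = 1.0589² = 1.1213 m.

1.12 m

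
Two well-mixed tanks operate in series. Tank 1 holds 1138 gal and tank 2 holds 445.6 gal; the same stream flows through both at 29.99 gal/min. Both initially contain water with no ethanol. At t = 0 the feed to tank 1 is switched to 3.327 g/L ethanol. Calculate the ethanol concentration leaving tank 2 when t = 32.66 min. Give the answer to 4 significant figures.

Species balance on tank i: dCᵢ/dt = (Cᵢ₋₁ − Cᵢ)/τᵢ with τᵢ = Vᵢ/Q.
τ₁ = 1138/29.99 = 37.9460 min; τ₂ = 445.6/29.99 = 14.8583 min.
Tank 1: C₁ = C_in(1 − e^(−t/τ₁)). Tank 2 (τ₁ ≠ τ₂): C₂ = C_in[1 − (τ₁ e^(−t/τ₁) − τ₂ e^(−t/τ₂))/(τ₁ − τ₂)].
At t = 32.66: e^(−t/τ₁) = 0.422867, e^(−t/τ₂) = 0.111014.
C₂ = 3.327·[1 − (37.9460·0.422867 − 14.8583·0.111014)/(23.0877)] = 3.327·0.376437 = 1.25241 g/L.

1.252 g/L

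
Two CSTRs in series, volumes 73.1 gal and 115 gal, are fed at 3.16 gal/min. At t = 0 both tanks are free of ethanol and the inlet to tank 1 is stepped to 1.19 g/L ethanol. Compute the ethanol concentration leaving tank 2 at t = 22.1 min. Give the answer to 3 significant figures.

Time constants: τᵢ = Vᵢ/Q for each well-mixed tank.
τ₁ = 73.1/3.16 = 23.133 min; τ₂ = 115/3.16 = 36.392 min.
Tank 1: C₁ = C_in(1 − e^(−t/τ₁)). Tank 2 (τ₁ ≠ τ₂): C₂ = C_in[1 − (τ₁ e^(−t/τ₁) − τ₂ e^(−t/τ₂))/(τ₁ − τ₂)].
At t = 22.1: e^(−t/τ₁) = 0.38468, e^(−t/τ₂) = 0.54484.
C₂ = 1.19·[1 − (23.133·0.38468 − 36.392·0.54484)/(-13.259)] = 1.19·0.17575 = 0.20914 g/L.

0.209 g/L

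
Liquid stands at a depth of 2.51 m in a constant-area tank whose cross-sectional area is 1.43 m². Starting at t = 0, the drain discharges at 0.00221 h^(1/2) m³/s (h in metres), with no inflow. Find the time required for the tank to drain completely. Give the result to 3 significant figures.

2050 s

With no inflow, A dh/dt = −0.00221 √h.
∫ h^(−1/2) dh = −(0.00221/A) ∫ dt, giving 2√h = 2√h₀ − (0.00221/A) t.
Tank is empty when √h = 0: t_empty = 2A√h₀/0.00221.
t_empty = 2·1.43·√2.51/0.00221 = 2.8600·1.5843/0.00221 = 2050.3 s.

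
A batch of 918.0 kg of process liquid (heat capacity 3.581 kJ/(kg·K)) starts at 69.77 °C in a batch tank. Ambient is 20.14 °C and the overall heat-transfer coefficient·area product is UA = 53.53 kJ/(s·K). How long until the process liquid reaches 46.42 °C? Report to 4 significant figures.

39.04 s

Unsteady energy balance on the tank contents: M c_p dT/dt = −UA(T − T_amb).
τ = M c_p/UA = 61.4115 s; T_ss = T_amb = 20.1400 °C.
T(t) = T_ss + (T₀ − T_ss)e^(−t/τ); set T = 46.42:
t = −τ ln[(T − T_ss)/(T₀ − T_ss)] = −61.4115 · ln(0.529518) = 39.0447 s.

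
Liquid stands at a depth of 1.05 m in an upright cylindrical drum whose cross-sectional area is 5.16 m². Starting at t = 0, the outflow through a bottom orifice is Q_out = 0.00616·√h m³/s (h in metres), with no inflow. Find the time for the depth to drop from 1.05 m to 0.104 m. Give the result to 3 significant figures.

1180 s

With no inflow, A dh/dt = −0.00616 √h.
This is separable: 2 d(√h)/dt = −0.00616/A, so √h = √h₀ − (0.00616/(2A)) t.
t = 2A(√h₀ − √h)/0.00616 = 2·5.16·(√1.05 − √0.104)/0.00616
  = 10.320 × (1.0247 − 0.32249) / 0.00616 = 1176.4 s.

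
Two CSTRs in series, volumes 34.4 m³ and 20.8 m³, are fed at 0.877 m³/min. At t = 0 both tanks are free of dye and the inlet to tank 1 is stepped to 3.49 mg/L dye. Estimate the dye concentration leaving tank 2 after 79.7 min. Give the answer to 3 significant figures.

2.52 mg/L

Time constants: τᵢ = Vᵢ/Q for each well-mixed tank.
τ₁ = 34.4/0.877 = 39.225 min; τ₂ = 20.8/0.877 = 23.717 min.
Solving the cascade with C₁(0)=C₂(0)=0 gives C₂(t) = C_in[1 − (τ₁ e^(−t/τ₁) − τ₂ e^(−t/τ₂))/(τ₁ − τ₂)].
At t = 79.7: e^(−t/τ₁) = 0.13109, e^(−t/τ₂) = 0.034720.
C₂ = 3.49·[1 − (39.225·0.13109 − 23.717·0.034720)/(15.507)] = 3.49·0.72153 = 2.5181 mg/L.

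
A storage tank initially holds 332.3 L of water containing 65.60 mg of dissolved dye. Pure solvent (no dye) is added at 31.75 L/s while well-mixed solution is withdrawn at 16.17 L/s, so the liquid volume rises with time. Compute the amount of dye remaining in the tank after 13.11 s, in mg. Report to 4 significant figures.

39.90 mg

Let m(t) be the amount of dye. Volume: V(t) = V₀ + (Q_in − Q_out) t = 332.3 + 15.5800 t; V(13.11) = 536.554 L.
Solute balance: dm/dt = 0 − Q_out C = −Q_out m/V(t).
dm/m = −Q_out dt/(V₀ + 15.5800 t); integrating gives ln(m/m₀) = −(Q_out/(Q_in−Q_out)) ln(V/V₀).
m = m₀ (V₀/V)^(Q_out/(Q_in−Q_out)) = 65.60 × (332.3/536.554)^(1.03787) = 39.8971 mg.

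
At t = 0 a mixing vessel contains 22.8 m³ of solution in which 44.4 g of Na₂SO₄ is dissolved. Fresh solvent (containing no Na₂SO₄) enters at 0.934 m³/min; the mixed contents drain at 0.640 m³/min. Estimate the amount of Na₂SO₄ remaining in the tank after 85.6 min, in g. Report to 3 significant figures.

8.80 g

Let m(t) be the amount of Na₂SO₄. Volume: V(t) = V₀ + (Q_in − Q_out) t = 22.8 + 0.29400 t; V(85.6) = 47.966 m³.
Solute balance: dm/dt = 0 − Q_out C = −Q_out m/V(t).
Separate: dm/m = −Q_out dt/V(t) ⇒ ln(m/m₀) = −(Q_out/(Q_in−Q_out)) ln(V/V₀).
m = m₀ (V₀/V)^(Q_out/(Q_in−Q_out)) = 44.4 × (22.8/47.966)^(2.1769) = 8.7953 g.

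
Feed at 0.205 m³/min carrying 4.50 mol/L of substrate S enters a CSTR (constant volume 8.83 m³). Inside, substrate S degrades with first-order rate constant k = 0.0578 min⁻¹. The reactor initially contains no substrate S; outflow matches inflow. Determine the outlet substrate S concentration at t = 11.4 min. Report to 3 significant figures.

0.777 mol/L

Accumulation = in − out − consumed: V dC/dt = Q C_in − Q C − k V C.
dC/dt = (Q/V) C_in − (Q/V + k) C; effective rate a = Q/V + k = 0.023216 + 0.0578 = 0.081016 min⁻¹.
C_ss = Q C_in/(Q + kV) = 1.2895 mol/L; C(t) = C_ss + (C₀ − C_ss) e^(−a t).
C(11.4) = 1.2895 + (-1.2895)·e^(−0.081016·11.4) = 1.2895 + (-1.2895)·0.39709 = 0.77747 mol/L.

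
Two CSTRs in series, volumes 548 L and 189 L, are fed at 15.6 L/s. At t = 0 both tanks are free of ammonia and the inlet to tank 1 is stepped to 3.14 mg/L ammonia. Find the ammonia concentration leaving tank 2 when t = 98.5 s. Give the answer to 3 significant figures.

2.85 mg/L

Species balance on tank i: dCᵢ/dt = (Cᵢ₋₁ − Cᵢ)/τᵢ with τᵢ = Vᵢ/Q.
τ₁ = 548/15.6 = 35.128 s; τ₂ = 189/15.6 = 12.115 s.
Tank 1: C₁ = C_in(1 − e^(−t/τ₁)). Tank 2 (τ₁ ≠ τ₂): C₂ = C_in[1 − (τ₁ e^(−t/τ₁) − τ₂ e^(−t/τ₂))/(τ₁ − τ₂)].
At t = 98.5: e^(−t/τ₁) = 0.060566, e^(−t/τ₂) = 0.00029452.
C₂ = 3.14·[1 − (35.128·0.060566 − 12.115·0.00029452)/(23.013)] = 3.14·0.90770 = 2.8502 mg/L.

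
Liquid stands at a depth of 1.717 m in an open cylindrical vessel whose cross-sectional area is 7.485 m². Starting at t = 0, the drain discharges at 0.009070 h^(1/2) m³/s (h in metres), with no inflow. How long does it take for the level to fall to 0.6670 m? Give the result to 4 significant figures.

814.8 s

With no inflow, A dh/dt = −0.009070 √h.
Separate and integrate: 2(√h − √h₀) = −(0.009070/A) t.
t = 2A(√h₀ − √h)/0.009070 = 2·7.485·(√1.717 − √0.6670)/0.009070
  = 14.9700 × (1.31034 − 0.816701) / 0.009070 = 814.756 s.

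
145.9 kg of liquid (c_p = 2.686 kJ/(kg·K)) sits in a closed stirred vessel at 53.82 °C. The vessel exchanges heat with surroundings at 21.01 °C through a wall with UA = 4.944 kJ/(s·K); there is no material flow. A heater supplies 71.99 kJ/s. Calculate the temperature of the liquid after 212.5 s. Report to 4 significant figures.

36.82 °C

M c_p dT/dt = −UA(T − T_amb) + Q̇.
dT/dt = (T_ss − T)/τ with T_ss = T_amb + Q̇/UA = 21.01 + 71.99/4.944 = 35.5711 °C, τ = M c_p/UA = 145.9·2.686/4.944 = 79.2653 s.
Solution: T(t) = T_ss + (T₀ − T_ss) e^(−t/τ).
T(212.5) = 35.5711 + (18.2489)·0.0685034 = 36.8212 °C.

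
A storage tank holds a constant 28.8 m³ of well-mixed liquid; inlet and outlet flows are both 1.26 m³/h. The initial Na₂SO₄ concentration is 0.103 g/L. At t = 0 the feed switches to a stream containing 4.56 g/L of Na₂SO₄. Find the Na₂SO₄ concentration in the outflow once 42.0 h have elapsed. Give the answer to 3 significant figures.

Accumulation = in − out for the solute gives V dC/dt = Q(C_in − C).
So dC/dt = (C_in − C)/τ with τ = V/Q = 28.8/1.26 = 22.857 h.
C approaches C_in exponentially: C(t) = C_in + (C₀ − C_in) e^(−t/τ).
C(42.0) = 4.56 + (0.103 − 4.56)·e^(−42.0/22.857) = 4.56 + (-4.4570)·0.15921 = 3.8504 g/L.

3.85 g/L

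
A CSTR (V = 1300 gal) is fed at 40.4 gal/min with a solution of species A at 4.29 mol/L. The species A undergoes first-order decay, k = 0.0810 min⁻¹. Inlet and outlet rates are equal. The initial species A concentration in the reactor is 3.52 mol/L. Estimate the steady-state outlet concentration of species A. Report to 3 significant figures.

V dC/dt = Q(C_in − C) − k V C.
Steady state (dC/dt = 0): C_ss = Q C_in/(Q + kV) = C_in/(1 + kV/Q).
C_ss = 40.4·4.29/(40.4 + 0.0810·1300) = 173.32/145.70 = 1.1895 mol/L.

1.19 mol/L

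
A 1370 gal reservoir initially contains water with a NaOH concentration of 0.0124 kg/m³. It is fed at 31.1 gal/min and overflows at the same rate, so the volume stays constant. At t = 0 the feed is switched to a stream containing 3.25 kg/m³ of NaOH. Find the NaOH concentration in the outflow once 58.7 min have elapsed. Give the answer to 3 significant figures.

Accumulation = in − out for the solute gives V dC/dt = Q(C_in − C).
So dC/dt = (C_in − C)/τ with τ = V/Q = 1370/31.1 = 44.051 min.
This is linear first-order; C(t) = C_in + (C₀ − C_in) e^(−t/τ).
C(58.7) = 3.25 + (0.0124 − 3.25)·e^(−58.7/44.051) = 3.25 + (-3.2376)·0.26381 = 2.3959 kg/m³.

2.40 kg/m³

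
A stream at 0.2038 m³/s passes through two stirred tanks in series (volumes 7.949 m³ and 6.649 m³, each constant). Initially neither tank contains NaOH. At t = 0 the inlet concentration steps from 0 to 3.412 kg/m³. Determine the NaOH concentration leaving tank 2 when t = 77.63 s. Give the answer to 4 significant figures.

Time constants: τᵢ = Vᵢ/Q for each well-mixed tank.
τ₁ = 7.949/0.2038 = 39.0039 s; τ₂ = 6.649/0.2038 = 32.6251 s.
Tank 1: C₁ = C_in(1 − e^(−t/τ₁)). Tank 2 (τ₁ ≠ τ₂): C₂ = C_in[1 − (τ₁ e^(−t/τ₁) − τ₂ e^(−t/τ₂))/(τ₁ − τ₂)].
At t = 77.63: e^(−t/τ₁) = 0.136653, e^(−t/τ₂) = 0.0926011.
C₂ = 3.412·[1 − (39.0039·0.136653 − 32.6251·0.0926011)/(6.37880)] = 3.412·0.638040 = 2.17699 kg/m³.

2.177 kg/m³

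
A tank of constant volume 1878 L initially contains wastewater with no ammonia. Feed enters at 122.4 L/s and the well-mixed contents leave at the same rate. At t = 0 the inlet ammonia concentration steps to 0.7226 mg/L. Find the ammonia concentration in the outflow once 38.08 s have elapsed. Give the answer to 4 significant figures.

Transient balance on the dissolved component: V dC/dt = Q(C_in − C).
Time constant τ = V/Q = 1878/122.4 = 15.3431 s.
C approaches C_in exponentially: C(t) = C_in + (C₀ − C_in) e^(−t/τ).
C(38.08) = 0.7226 + (0 − 0.7226)·e^(−38.08/15.3431) = 0.7226 + (-0.722600)·0.0835850 = 0.662201 mg/L.

0.6622 mg/L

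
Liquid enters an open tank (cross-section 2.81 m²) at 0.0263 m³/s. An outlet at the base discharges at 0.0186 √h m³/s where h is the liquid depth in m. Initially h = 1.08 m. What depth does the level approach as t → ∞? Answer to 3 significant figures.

2.00 m

Level balance: A dh/dt = 0.0263 − 0.0186 √h. Setting dh/dt = 0:
Q_in = 0.0186 √h_ss ⇒ √h_ss = 0.0263/0.0186 = 1.4140.
h_ss = 1.4140² = 1.9993 m. (Since h₀ = 1.08 m < h_ss, the level will rise toward this value.)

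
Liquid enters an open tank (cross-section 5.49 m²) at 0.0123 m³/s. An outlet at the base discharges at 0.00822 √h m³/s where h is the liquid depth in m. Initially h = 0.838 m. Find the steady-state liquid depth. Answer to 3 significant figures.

Level balance: A dh/dt = 0.0123 − 0.00822 √h. Setting dh/dt = 0:
Q_in = 0.00822 √h_ss ⇒ √h_ss = 0.0123/0.00822 = 1.4964.
h_ss = 1.4964² = 2.2391 m. (Since h₀ = 0.838 m < h_ss, the level will rise toward this value.)

2.24 m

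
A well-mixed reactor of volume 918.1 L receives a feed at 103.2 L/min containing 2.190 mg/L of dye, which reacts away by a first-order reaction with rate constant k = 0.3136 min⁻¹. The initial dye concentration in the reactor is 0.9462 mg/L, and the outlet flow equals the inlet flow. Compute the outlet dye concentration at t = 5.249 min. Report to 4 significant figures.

V dC/dt = Q(C_in − C) − k V C.
dC/dt = (Q/V) C_in − (Q/V + k) C; effective rate a = Q/V + k = 0.112406 + 0.3136 = 0.426006 min⁻¹.
C_ss = Q C_in/(Q + kV) = 0.577854 mg/L; C(t) = C_ss + (C₀ − C_ss) e^(−a t).
C(5.249) = 0.577854 + (0.368346)·e^(−0.426006·5.249) = 0.577854 + (0.368346)·0.106874 = 0.617220 mg/L.

0.6172 mg/L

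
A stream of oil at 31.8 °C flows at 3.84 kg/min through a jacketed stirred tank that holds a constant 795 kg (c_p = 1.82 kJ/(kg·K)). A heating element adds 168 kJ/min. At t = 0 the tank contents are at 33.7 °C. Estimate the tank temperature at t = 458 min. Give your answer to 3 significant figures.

First-law balance (no shaft work): M c_p dT/dt = ṁ c_p (T_in − T) + 168.
τ = M/ṁ = 207.03 min; T_ss = T_in + Q̇/(ṁ c_p) = 31.8 + 168/(3.84·1.82) = 55.838 °C.
Integrating: T(t) = T_ss + (T₀ − T_ss) e^(−t/τ).
T(458) = 55.838 + (-22.138)·e^(−458/207.03) = 55.838 + (-22.138)·0.10946 = 53.415 °C.

53.4 °C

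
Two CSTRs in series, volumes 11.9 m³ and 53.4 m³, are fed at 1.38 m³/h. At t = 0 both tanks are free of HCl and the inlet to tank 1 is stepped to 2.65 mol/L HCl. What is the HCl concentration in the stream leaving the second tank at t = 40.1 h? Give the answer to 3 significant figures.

Each tank obeys Vᵢ dCᵢ/dt = Q(Cᵢ₋₁ − Cᵢ), so τᵢ = Vᵢ/Q.
τ₁ = 11.9/1.38 = 8.6232 h; τ₂ = 53.4/1.38 = 38.696 h.
Tank 1: C₁ = C_in(1 − e^(−t/τ₁)). Tank 2 (τ₁ ≠ τ₂): C₂ = C_in[1 − (τ₁ e^(−t/τ₁) − τ₂ e^(−t/τ₂))/(τ₁ − τ₂)].
At t = 40.1: e^(−t/τ₁) = 0.0095592, e^(−t/τ₂) = 0.35477.
C₂ = 2.65·[1 − (8.6232·0.0095592 − 38.696·0.35477)/(-30.072)] = 2.65·0.54624 = 1.4475 mol/L.

1.45 mol/L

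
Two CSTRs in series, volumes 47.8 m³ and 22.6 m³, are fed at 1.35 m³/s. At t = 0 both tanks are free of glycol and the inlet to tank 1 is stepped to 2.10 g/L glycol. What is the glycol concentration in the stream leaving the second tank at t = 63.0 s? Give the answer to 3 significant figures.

1.47 g/L

Species balance on tank i: dCᵢ/dt = (Cᵢ₋₁ − Cᵢ)/τᵢ with τᵢ = Vᵢ/Q.
τ₁ = 47.8/1.35 = 35.407 s; τ₂ = 22.6/1.35 = 16.741 s.
Tank 1: C₁ = C_in(1 − e^(−t/τ₁)). Tank 2 (τ₁ ≠ τ₂): C₂ = C_in[1 − (τ₁ e^(−t/τ₁) − τ₂ e^(−t/τ₂))/(τ₁ − τ₂)].
At t = 63.0: e^(−t/τ₁) = 0.16876, e^(−t/τ₂) = 0.023208.
C₂ = 2.10·[1 − (35.407·0.16876 − 16.741·0.023208)/(18.667)] = 2.10·0.70071 = 1.4715 g/L.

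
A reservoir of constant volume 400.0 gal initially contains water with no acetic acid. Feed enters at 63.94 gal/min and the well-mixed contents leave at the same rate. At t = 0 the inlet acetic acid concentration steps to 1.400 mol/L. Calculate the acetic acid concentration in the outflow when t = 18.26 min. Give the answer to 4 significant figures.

1.324 mol/L

Mass balance on the solute (V constant): V dC/dt = Q(C_in − C).
So dC/dt = (C_in − C)/τ with τ = V/Q = 400.0/63.94 = 6.25586 min.
Integrating: C(t) = C_in + (C₀ − C_in) e^(−t/τ).
C(18.26) = 1.400 + (0 − 1.400)·e^(−18.26/6.25586) = 1.400 + (-1.40000)·0.0539952 = 1.32441 mol/L.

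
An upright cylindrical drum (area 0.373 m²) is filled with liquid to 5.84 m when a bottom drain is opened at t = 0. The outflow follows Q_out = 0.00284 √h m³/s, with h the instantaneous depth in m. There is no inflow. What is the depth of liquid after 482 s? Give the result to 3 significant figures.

A dh/dt = −Q_out = −0.00284 √h.
Separate and integrate: 2(√h − √h₀) = −(0.00284/A) t.
√h = √5.84 − 0.00284·482/(2·0.373) = 2.4166 − 1.8350 = 0.58165.
h = 0.58165² = 0.33832 m.

0.338 m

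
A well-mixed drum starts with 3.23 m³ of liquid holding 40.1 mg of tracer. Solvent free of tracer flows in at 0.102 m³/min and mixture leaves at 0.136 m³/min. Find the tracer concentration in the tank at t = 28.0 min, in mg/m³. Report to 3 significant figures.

Total volume: dV/dt = Q_in − Q_out = -0.034000 m³/min, so V(t) = 3.23 − 0.034000 t and V(28.0) = 2.2780 m³.
No tracer enters, so dm/dt = −Q_out · (m/V).
dm/m = −Q_out dt/(V₀ − 0.034000 t); integrating gives ln(m/m₀) = −(Q_out/(Q_in−Q_out)) ln(V/V₀).
m = m₀ (V₀/V)^(Q_out/(Q_in−Q_out)) = 40.1 × (3.23/2.2780)^(-4.0000) = 9.9209 mg.
C = m/V = 9.9209/2.2780 = 4.3551 mg/m³.

4.36 mg/m³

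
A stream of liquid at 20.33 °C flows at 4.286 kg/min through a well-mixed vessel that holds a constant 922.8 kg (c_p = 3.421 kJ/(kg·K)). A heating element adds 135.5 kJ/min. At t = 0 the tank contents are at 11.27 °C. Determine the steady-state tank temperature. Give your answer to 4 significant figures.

29.57 °C

M c_p dT/dt = ṁ c_p (T_in − T) + Q̇.
At steady state dT/dt = 0 ⇒ T_ss = T_in + Q̇/(ṁ c_p) = 20.33 + 135.5/(4.286·3.421) = 29.5713 °C.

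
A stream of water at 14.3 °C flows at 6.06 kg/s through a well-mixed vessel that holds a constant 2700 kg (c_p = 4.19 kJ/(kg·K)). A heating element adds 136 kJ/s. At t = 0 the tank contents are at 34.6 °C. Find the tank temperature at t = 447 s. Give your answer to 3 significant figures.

25.1 °C

M c_p dT/dt = ṁ c_p (T_in − T) + Q̇.
Rearrange: dT/dt = (T_ss − T)/τ with τ = M/ṁ = 445.54 s and T_ss = T_in + Q̇/(ṁ c_p) = 19.656 °C.
Integrating: T(t) = T_ss + (T₀ − T_ss) e^(−t/τ).
T(447) = 19.656 + (14.944)·e^(−447/445.54) = 19.656 + (14.944)·0.36668 = 25.136 °C.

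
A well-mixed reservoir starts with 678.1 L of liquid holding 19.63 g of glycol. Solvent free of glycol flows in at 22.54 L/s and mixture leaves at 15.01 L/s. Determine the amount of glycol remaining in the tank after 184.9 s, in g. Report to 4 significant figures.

Total volume: dV/dt = Q_in − Q_out = 7.53000 L/s, so V(t) = 678.1 + 7.53000 t and V(184.9) = 2070.40 L.
Species balance (pure solvent in): dm/dt = −Q_out · m/V(t).
Separate: dm/m = −Q_out dt/V(t) ⇒ ln(m/m₀) = −(Q_out/(Q_in−Q_out)) ln(V/V₀).
m = m₀ (V₀/V)^(Q_out/(Q_in−Q_out)) = 19.63 × (678.1/2070.40)^(1.99336) = 2.12138 g.

2.121 g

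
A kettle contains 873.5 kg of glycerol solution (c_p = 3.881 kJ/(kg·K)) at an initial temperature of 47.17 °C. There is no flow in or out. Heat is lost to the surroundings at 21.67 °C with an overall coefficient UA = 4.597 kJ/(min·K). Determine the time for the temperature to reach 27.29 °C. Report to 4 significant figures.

Lumped-capacitance energy balance: M c_p dT/dt = UA(T_amb − T).
τ = M c_p/UA = 737.449 min; T_ss = T_amb = 21.6700 °C.
T(t) = T_ss + (T₀ − T_ss)e^(−t/τ); set T = 27.29:
t = −τ ln[(T − T_ss)/(T₀ − T_ss)] = −737.449 · ln(0.220392) = 1115.28 min.

1115 min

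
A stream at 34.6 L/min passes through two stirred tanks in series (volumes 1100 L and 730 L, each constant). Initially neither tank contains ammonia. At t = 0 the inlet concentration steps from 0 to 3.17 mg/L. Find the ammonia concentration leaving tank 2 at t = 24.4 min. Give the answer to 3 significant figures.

0.763 mg/L

Species balance on tank i: dCᵢ/dt = (Cᵢ₋₁ − Cᵢ)/τᵢ with τᵢ = Vᵢ/Q.
τ₁ = 1100/34.6 = 31.792 min; τ₂ = 730/34.6 = 21.098 min.
Solving the cascade with C₁(0)=C₂(0)=0 gives C₂(t) = C_in[1 − (τ₁ e^(−t/τ₁) − τ₂ e^(−t/τ₂))/(τ₁ − τ₂)].
At t = 24.4: e^(−t/τ₁) = 0.46418, e^(−t/τ₂) = 0.31459.
C₂ = 3.17·[1 − (31.792·0.46418 − 21.098·0.31459)/(10.694)] = 3.17·0.24069 = 0.76298 mg/L.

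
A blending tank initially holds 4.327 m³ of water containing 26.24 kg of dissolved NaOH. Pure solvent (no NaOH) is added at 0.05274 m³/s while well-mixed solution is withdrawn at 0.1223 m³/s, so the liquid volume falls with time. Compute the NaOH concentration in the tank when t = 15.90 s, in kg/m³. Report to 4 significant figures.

Let m(t) be the amount of NaOH. Volume: V(t) = V₀ + (Q_in − Q_out) t = 4.327 − 0.0695600 t; V(15.90) = 3.22100 m³.
No NaOH enters, so dm/dt = −Q_out · (m/V).
dm/m = −Q_out dt/(V₀ − 0.0695600 t); integrating gives ln(m/m₀) = −(Q_out/(Q_in−Q_out)) ln(V/V₀).
m = m₀ (V₀/V)^(Q_out/(Q_in−Q_out)) = 26.24 × (4.327/3.22100)^(-1.75819) = 15.6160 kg.
C = m/V = 15.6160/3.22100 = 4.84818 kg/m³.

4.848 kg/m³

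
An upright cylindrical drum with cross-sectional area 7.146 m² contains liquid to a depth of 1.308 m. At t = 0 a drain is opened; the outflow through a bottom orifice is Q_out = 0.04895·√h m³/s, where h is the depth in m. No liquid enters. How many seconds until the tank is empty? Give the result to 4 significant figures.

333.9 s

Accumulation of liquid (constant cross-section A): A dh/dt = −0.04895 √h.
Separate and integrate: 2(√h − √h₀) = −(0.04895/A) t.
Tank is empty when √h = 0: t_empty = 2A√h₀/0.04895.
t_empty = 2·7.146·√1.308/0.04895 = 14.2920·1.14368/0.04895 = 333.921 s.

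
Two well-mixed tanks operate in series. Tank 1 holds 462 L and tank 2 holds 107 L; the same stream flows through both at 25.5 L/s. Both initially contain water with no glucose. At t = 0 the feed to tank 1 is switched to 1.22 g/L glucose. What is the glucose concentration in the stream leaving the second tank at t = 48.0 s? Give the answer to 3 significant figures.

Species balance on tank i: dCᵢ/dt = (Cᵢ₋₁ − Cᵢ)/τᵢ with τᵢ = Vᵢ/Q.
τ₁ = 462/25.5 = 18.118 s; τ₂ = 107/25.5 = 4.1961 s.
Solving the cascade with C₁(0)=C₂(0)=0 gives C₂(t) = C_in[1 − (τ₁ e^(−t/τ₁) − τ₂ e^(−t/τ₂))/(τ₁ − τ₂)].
At t = 48.0: e^(−t/τ₁) = 0.070697, e^(−t/τ₂) = 1.0765e-05.
C₂ = 1.22·[1 − (18.118·0.070697 − 4.1961·1.0765e-05)/(13.922)] = 1.22·0.90800 = 1.1078 g/L.

1.11 g/L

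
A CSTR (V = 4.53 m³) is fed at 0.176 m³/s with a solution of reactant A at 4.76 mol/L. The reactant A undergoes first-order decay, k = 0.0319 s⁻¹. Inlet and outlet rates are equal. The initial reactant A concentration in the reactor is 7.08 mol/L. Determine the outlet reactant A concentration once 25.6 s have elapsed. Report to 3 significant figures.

Accumulation = in − out − consumed: V dC/dt = Q C_in − Q C − k V C.
This is linear with rate a = Q/V + k = 0.070752 s⁻¹.
C_ss = Q C_in/(Q + kV) = 2.6139 mol/L; C(t) = C_ss + (C₀ − C_ss) e^(−a t).
C(25.6) = 2.6139 + (4.4661)·e^(−0.070752·25.6) = 2.6139 + (4.4661)·0.16345 = 3.3438 mol/L.

3.34 mol/L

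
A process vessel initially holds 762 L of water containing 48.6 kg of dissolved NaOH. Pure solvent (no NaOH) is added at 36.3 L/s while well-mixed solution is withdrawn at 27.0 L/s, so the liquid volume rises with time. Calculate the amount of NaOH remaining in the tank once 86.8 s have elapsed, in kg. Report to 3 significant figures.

5.97 kg

Total volume: dV/dt = Q_in − Q_out = 9.3000 L/s, so V(t) = 762 + 9.3000 t and V(86.8) = 1569.2 L.
Species balance (pure solvent in): dm/dt = −Q_out · m/V(t).
dm/m = −Q_out dt/(V₀ + 9.3000 t); integrating gives ln(m/m₀) = −(Q_out/(Q_in−Q_out)) ln(V/V₀).
m = m₀ (V₀/V)^(Q_out/(Q_in−Q_out)) = 48.6 × (762/1569.2)^(2.9032) = 5.9675 kg.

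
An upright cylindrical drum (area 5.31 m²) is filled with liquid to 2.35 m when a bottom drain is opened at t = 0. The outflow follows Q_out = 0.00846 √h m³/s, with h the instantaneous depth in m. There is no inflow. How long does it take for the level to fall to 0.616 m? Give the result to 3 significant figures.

With no inflow, A dh/dt = −0.00846 √h.
This is separable: 2 d(√h)/dt = −0.00846/A, so √h = √h₀ − (0.00846/(2A)) t.
t = 2A(√h₀ − √h)/0.00846 = 2·5.31·(√2.35 − √0.616)/0.00846
  = 10.620 × (1.5330 − 0.78486) / 0.00846 = 939.12 s.

939 s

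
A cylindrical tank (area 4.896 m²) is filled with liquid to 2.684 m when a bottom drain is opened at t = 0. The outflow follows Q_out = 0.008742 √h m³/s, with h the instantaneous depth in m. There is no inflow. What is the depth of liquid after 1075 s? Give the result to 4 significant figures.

A dh/dt = −Q_out = −0.008742 √h.
This is separable: 2 d(√h)/dt = −0.008742/A, so √h = √h₀ − (0.008742/(2A)) t.
√h = √2.684 − 0.008742·1075/(2·4.896) = 1.63829 − 0.959727 = 0.678564.
h = 0.678564² = 0.460450 m.

0.4604 m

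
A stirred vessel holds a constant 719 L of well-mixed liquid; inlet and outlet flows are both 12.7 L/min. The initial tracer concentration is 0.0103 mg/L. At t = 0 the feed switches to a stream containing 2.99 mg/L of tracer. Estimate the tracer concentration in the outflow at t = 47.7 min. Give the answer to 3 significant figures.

Accumulation = in − out for the solute gives V dC/dt = Q(C_in − C).
Rewrite as dC/dt + C/τ = C_in/τ, τ = V/Q = 56.614 min.
Solution: C(t) = C_in + (C₀ − C_in) e^(−t/τ).
C(47.7) = 2.99 + (0.0103 − 2.99)·e^(−47.7/56.614) = 2.99 + (-2.9797)·0.43061 = 1.7069 mg/L.

1.71 mg/L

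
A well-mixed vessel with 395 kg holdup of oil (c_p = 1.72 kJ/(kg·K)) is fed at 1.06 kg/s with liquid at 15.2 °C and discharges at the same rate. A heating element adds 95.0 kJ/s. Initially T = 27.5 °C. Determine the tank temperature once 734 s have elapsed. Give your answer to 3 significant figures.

Heat balance on the well-mixed liquid: M c_p dT/dt = ṁ c_p (T_in − T) + 95.0.
Rearrange: dT/dt = (T_ss − T)/τ with τ = M/ṁ = 372.64 s and T_ss = T_in + Q̇/(ṁ c_p) = 67.306 °C.
Integrating: T(t) = T_ss + (T₀ − T_ss) e^(−t/τ).
T(734) = 67.306 + (-39.806)·e^(−734/372.64) = 67.306 + (-39.806)·0.13950 = 61.753 °C.

61.8 °C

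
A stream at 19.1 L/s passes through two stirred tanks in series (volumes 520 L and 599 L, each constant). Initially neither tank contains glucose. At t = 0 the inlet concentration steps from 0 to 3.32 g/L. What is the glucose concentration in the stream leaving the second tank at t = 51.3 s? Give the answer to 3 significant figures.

Species balance on tank i: dCᵢ/dt = (Cᵢ₋₁ − Cᵢ)/τᵢ with τᵢ = Vᵢ/Q.
τ₁ = 520/19.1 = 27.225 s; τ₂ = 599/19.1 = 31.361 s.
Tank 1: C₁ = C_in(1 − e^(−t/τ₁)). Tank 2 (τ₁ ≠ τ₂): C₂ = C_in[1 − (τ₁ e^(−t/τ₁) − τ₂ e^(−t/τ₂))/(τ₁ − τ₂)].
At t = 51.3: e^(−t/τ₁) = 0.15194, e^(−t/τ₂) = 0.19480.
C₂ = 3.32·[1 − (27.225·0.15194 − 31.361·0.19480)/(-4.1361)] = 3.32·0.52306 = 1.7365 g/L.

1.74 g/L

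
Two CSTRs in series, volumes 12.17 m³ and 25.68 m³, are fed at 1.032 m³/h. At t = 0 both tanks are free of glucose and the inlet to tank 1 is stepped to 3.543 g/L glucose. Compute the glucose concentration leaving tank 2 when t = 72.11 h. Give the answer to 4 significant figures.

Species balance on tank i: dCᵢ/dt = (Cᵢ₋₁ − Cᵢ)/τᵢ with τᵢ = Vᵢ/Q.
τ₁ = 12.17/1.032 = 11.7926 h; τ₂ = 25.68/1.032 = 24.8837 h.
Solving the cascade with C₁(0)=C₂(0)=0 gives C₂(t) = C_in[1 − (τ₁ e^(−t/τ₁) − τ₂ e^(−t/τ₂))/(τ₁ − τ₂)].
At t = 72.11: e^(−t/τ₁) = 0.00220984, e^(−t/τ₂) = 0.0551401.
C₂ = 3.543·[1 − (11.7926·0.00220984 − 24.8837·0.0551401)/(-13.0911)] = 3.543·0.897180 = 3.17871 g/L.

3.179 g/L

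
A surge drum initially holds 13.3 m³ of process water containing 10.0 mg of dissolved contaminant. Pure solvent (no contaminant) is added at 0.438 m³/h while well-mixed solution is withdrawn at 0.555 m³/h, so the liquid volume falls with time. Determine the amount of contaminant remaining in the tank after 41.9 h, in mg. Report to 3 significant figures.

1.13 mg

Total volume: dV/dt = Q_in − Q_out = -0.11700 m³/h, so V(t) = 13.3 − 0.11700 t and V(41.9) = 8.3977 m³.
Solute balance: dm/dt = 0 − Q_out C = −Q_out m/V(t).
Separate: dm/m = −Q_out dt/V(t) ⇒ ln(m/m₀) = −(Q_out/(Q_in−Q_out)) ln(V/V₀).
m = m₀ (V₀/V)^(Q_out/(Q_in−Q_out)) = 10.0 × (13.3/8.3977)^(-4.7436) = 1.1291 mg.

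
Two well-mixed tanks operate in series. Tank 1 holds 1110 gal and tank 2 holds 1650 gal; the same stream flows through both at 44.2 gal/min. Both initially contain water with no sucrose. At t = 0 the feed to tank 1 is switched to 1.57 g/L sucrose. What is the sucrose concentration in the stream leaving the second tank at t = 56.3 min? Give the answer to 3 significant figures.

Species balance on tank i: dCᵢ/dt = (Cᵢ₋₁ − Cᵢ)/τᵢ with τᵢ = Vᵢ/Q.
τ₁ = 1110/44.2 = 25.113 min; τ₂ = 1650/44.2 = 37.330 min.
Solving the cascade with C₁(0)=C₂(0)=0 gives C₂(t) = C_in[1 − (τ₁ e^(−t/τ₁) − τ₂ e^(−t/τ₂))/(τ₁ − τ₂)].
At t = 56.3: e^(−t/τ₁) = 0.10626, e^(−t/τ₂) = 0.22132.
C₂ = 1.57·[1 − (25.113·0.10626 − 37.330·0.22132)/(-12.217)] = 1.57·0.54218 = 0.85122 g/L.

0.851 g/L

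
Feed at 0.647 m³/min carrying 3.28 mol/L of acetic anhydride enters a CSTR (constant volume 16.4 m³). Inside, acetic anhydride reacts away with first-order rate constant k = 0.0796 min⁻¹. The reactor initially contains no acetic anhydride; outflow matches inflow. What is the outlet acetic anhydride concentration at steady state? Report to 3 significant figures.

Species balance: V dC/dt = Q C_in − Q C − k V C.
Steady state (dC/dt = 0): C_ss = Q C_in/(Q + kV) = C_in/(1 + kV/Q).
C_ss = 0.647·3.28/(0.647 + 0.0796·16.4) = 2.1222/1.9524 = 1.0869 mol/L.

1.09 mol/L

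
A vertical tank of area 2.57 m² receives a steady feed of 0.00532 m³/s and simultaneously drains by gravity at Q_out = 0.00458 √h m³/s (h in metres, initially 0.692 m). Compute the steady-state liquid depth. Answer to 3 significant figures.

1.35 m

A dh/dt = Q_in − 0.00458 √h. Steady state requires inflow = outflow:
Q_in = 0.00458 √h_ss ⇒ √h_ss = 0.00532/0.00458 = 1.1616.
h_ss = 1.1616² = 1.3492 m. (Since h₀ = 0.692 m < h_ss, the level will rise toward this value.)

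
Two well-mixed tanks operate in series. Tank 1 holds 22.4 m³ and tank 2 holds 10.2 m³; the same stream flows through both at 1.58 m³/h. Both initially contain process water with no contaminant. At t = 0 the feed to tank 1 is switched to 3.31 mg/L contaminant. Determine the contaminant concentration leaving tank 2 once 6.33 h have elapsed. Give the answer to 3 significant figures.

Each tank obeys Vᵢ dCᵢ/dt = Q(Cᵢ₋₁ − Cᵢ), so τᵢ = Vᵢ/Q.
τ₁ = 22.4/1.58 = 14.177 h; τ₂ = 10.2/1.58 = 6.4557 h.
Tank 1: C₁ = C_in(1 − e^(−t/τ₁)). Tank 2 (τ₁ ≠ τ₂): C₂ = C_in[1 − (τ₁ e^(−t/τ₁) − τ₂ e^(−t/τ₂))/(τ₁ − τ₂)].
At t = 6.33: e^(−t/τ₁) = 0.63987, e^(−t/τ₂) = 0.37511.
C₂ = 3.31·[1 − (14.177·0.63987 − 6.4557·0.37511)/(7.7215)] = 3.31·0.13878 = 0.45935 mg/L.

0.459 mg/L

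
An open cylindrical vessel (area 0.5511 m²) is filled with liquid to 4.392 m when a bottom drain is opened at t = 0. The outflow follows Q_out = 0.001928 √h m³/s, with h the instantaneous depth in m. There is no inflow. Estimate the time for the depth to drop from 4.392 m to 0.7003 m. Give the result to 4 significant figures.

719.7 s

With no inflow, A dh/dt = −0.001928 √h.
This is separable: 2 d(√h)/dt = −0.001928/A, so √h = √h₀ − (0.001928/(2A)) t.
t = 2A(√h₀ − √h)/0.001928 = 2·0.5511·(√4.392 − √0.7003)/0.001928
  = 1.10220 × (2.09571 − 0.836839) / 0.001928 = 719.672 s.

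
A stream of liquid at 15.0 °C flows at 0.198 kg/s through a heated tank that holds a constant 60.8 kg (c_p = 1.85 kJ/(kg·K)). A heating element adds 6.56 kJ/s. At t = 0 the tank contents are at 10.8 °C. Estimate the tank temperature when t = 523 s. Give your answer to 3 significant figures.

28.9 °C

First-law balance (no shaft work): M c_p dT/dt = ṁ c_p (T_in − T) + 6.56.
τ = M/ṁ = 307.07 s; T_ss = T_in + Q̇/(ṁ c_p) = 15.0 + 6.56/(0.198·1.85) = 32.909 °C.
Integrating: T(t) = T_ss + (T₀ − T_ss) e^(−t/τ).
T(523) = 32.909 + (-22.109)·e^(−523/307.07) = 32.909 + (-22.109)·0.18210 = 28.883 °C.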